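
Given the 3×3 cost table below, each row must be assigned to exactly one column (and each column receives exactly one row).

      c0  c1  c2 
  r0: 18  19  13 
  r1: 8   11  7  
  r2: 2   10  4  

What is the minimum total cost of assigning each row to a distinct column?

optimal assignment: row0→col2 (cost 13), row1→col1 (cost 11), row2→col0 (cost 2)
total = 13 + 11 + 2 = 26

Minimum assignment cost: 26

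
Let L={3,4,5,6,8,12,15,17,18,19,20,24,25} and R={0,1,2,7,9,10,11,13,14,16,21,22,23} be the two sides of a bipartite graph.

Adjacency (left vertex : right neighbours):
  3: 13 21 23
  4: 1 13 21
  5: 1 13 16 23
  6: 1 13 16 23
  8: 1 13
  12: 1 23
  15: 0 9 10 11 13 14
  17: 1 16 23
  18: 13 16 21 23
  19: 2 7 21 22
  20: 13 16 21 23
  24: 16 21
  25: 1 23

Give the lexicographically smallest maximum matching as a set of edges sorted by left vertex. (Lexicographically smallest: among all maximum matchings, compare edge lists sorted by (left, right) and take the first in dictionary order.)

Lex-smallest maximum matching: {(3,13), (4,1), (5,16), (6,23), (15,0), (18,21), (19,2)}

|M| = 7 (so the lex-smallest maximum matching has 7 edges)
process left vertices in ascending order; for each, take the smallest-labelled available neighbour that still permits 7 edges overall, or leave it unmatched if none does
lex-smallest matching: {3-13, 4-1, 5-16, 6-23, 15-0, 18-21, 19-2}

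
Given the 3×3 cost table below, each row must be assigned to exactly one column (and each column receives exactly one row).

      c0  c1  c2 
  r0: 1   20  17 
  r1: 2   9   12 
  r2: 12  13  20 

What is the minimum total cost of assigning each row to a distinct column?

Minimum assignment cost: 26

optimal assignment: row0→col0 (cost 1), row1→col2 (cost 12), row2→col1 (cost 13)
total = 1 + 12 + 13 = 26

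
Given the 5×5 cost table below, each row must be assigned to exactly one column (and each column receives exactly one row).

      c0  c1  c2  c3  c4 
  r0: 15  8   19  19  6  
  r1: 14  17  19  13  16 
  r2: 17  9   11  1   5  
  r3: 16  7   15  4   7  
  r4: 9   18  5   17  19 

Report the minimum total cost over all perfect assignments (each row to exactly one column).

Minimum assignment cost: 33

optimal assignment: row0→col4 (cost 6), row1→col0 (cost 14), row2→col3 (cost 1), row3→col1 (cost 7), row4→col2 (cost 5)
total = 6 + 14 + 1 + 7 + 5 = 33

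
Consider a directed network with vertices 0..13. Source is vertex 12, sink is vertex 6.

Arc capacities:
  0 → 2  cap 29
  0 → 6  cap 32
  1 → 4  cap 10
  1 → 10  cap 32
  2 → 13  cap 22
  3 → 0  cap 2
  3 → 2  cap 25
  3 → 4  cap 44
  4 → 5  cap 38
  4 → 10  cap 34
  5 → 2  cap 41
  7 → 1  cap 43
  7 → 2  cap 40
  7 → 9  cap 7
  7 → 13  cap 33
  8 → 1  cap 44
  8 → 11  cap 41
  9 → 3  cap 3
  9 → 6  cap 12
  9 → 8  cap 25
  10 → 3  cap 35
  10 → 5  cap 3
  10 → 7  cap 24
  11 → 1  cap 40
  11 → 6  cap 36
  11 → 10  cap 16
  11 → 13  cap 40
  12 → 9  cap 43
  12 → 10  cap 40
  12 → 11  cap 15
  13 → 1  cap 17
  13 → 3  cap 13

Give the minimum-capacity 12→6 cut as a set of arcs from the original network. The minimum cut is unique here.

augment #1: 12→9→6 push 12
augment #2: 12→11→6 push 15
augment #3: 12→9→3→0→6 push 2
augment #4: 12→9→8→11→6 push 21
max flow = 50; residual-reachable set from 12 gives S-side
cut edges (S→T): {(3,0), (9,6), (11,6)} total cap 50

Min-cut arcs: {(3,0), (9,6), (11,6)} (total capacity 50)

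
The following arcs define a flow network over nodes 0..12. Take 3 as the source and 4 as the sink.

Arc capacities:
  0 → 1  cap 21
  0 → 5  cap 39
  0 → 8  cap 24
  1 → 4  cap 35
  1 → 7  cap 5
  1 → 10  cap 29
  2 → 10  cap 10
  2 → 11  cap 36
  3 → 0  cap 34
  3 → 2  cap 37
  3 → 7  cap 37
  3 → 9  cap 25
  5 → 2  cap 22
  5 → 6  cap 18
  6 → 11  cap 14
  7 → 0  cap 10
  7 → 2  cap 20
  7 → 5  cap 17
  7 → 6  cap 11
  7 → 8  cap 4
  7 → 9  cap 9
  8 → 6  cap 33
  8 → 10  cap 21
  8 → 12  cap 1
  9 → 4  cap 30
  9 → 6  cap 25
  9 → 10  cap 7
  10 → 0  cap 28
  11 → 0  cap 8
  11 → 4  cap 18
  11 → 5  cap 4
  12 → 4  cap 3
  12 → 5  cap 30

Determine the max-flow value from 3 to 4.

augment #1: 3→9→4 bottleneck 25, total now 25
augment #2: 3→0→1→4 bottleneck 21, total now 46
augment #3: 3→2→11→4 bottleneck 18, total now 64
augment #4: 3→7→9→4 bottleneck 5, total now 69
augment #5: 3→0→8→12→4 bottleneck 1, total now 70

Maximum flow value: 70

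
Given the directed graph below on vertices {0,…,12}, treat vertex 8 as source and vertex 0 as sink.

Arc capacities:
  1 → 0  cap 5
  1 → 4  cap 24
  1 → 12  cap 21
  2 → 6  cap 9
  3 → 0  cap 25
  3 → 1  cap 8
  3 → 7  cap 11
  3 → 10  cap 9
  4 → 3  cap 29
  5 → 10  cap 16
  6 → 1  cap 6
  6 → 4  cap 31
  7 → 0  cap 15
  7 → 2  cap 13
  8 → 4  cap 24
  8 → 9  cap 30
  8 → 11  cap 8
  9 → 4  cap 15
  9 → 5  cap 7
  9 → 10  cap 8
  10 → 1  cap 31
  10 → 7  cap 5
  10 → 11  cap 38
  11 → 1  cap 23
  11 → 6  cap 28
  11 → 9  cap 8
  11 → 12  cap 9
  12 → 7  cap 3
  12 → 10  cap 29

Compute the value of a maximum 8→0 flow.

augment #1: 8→4→3→0 bottleneck 24, total now 24
augment #2: 8→11→1→0 bottleneck 5, total now 29
augment #3: 8→9→4→3→0 bottleneck 1, total now 30
augment #4: 8→9→10→7→0 bottleneck 5, total now 35
augment #5: 8→11→12→7→0 bottleneck 3, total now 38
augment #6: 8→9→4→3→7→0 bottleneck 4, total now 42

Maximum flow value: 42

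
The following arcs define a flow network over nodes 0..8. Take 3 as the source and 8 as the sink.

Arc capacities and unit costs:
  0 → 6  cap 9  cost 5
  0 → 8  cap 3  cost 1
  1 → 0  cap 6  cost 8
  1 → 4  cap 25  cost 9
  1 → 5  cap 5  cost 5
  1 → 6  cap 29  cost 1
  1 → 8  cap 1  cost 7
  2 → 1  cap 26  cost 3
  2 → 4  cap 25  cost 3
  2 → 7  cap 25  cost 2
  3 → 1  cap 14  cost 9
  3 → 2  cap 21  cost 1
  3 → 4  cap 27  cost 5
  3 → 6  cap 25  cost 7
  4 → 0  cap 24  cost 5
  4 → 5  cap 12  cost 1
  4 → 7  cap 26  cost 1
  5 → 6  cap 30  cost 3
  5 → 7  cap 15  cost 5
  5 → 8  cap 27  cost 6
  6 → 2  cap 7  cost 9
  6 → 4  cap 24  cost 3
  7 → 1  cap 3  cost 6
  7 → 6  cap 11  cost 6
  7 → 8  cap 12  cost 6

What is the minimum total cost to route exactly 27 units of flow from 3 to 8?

Minimum cost for 27 units: 276

shortest-cost path #1: 3→2→7→8 push 12 @ unit cost 9 (adds 108)
shortest-cost path #2: 3→2→4→0→8 push 3 @ unit cost 10 (adds 30)
shortest-cost path #3: 3→2→4→5→8 push 6 @ unit cost 11 (adds 66)
shortest-cost path #4: 3→4→5→8 push 6 @ unit cost 12 (adds 72)
total cost = 276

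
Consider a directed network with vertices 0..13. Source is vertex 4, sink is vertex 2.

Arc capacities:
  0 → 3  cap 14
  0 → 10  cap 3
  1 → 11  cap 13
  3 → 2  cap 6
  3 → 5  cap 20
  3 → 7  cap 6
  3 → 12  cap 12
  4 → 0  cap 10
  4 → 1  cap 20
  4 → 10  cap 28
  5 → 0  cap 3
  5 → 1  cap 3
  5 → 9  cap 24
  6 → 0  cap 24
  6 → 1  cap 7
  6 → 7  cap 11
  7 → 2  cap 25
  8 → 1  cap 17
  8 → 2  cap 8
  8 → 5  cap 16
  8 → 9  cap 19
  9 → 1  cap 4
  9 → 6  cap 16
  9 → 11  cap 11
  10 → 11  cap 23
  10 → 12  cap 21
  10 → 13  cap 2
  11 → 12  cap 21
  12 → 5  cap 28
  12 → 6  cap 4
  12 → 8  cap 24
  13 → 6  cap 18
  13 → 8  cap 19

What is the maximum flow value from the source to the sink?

Maximum flow value: 31

augment #1: 4→0→3→2 bottleneck 6, total now 6
augment #2: 4→0→3→7→2 bottleneck 4, total now 10
augment #3: 4→10→12→8→2 bottleneck 8, total now 18
augment #4: 4→10→12→6→7→2 bottleneck 4, total now 22
augment #5: 4→10→13→6→7→2 bottleneck 2, total now 24
augment #6: 4→10→12→5→0→3→7→2 bottleneck 2, total now 26
augment #7: 4→10→12→5→9→6→7→2 bottleneck 5, total now 31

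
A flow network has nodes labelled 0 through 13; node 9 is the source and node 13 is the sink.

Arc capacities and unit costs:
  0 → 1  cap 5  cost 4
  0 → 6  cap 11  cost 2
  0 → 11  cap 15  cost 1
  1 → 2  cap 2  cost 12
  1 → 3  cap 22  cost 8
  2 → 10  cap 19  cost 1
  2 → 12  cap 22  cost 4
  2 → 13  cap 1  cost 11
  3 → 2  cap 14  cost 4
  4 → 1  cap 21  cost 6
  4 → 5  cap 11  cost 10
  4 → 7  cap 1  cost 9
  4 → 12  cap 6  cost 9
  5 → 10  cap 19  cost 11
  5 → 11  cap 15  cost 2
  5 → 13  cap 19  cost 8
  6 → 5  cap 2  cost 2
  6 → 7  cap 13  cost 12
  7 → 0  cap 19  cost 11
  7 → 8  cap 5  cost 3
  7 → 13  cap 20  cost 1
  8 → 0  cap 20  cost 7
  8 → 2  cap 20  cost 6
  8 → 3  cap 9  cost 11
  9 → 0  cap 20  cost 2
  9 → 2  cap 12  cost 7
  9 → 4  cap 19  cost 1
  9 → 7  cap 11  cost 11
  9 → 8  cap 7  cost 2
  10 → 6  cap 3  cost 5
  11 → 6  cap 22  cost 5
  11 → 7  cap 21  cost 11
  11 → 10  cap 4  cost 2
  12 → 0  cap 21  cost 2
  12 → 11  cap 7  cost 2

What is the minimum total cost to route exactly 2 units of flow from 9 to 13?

Minimum cost for 2 units: 23

shortest-cost path #1: 9→4→7→13 push 1 @ unit cost 11 (adds 11)
shortest-cost path #2: 9→7→13 push 1 @ unit cost 12 (adds 12)
total cost = 23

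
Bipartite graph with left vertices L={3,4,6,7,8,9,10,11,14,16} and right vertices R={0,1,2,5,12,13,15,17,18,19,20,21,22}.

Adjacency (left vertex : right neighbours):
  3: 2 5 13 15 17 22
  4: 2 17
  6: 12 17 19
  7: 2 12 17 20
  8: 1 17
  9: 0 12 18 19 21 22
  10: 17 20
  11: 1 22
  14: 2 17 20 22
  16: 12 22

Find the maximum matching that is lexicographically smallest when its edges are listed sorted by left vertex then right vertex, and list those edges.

|M| = 9 (so the lex-smallest maximum matching has 9 edges)
process left vertices in ascending order; for each, take the smallest-labelled available neighbour that still permits 9 edges overall, or leave it unmatched if none does
lex-smallest matching: {3-5, 4-2, 6-19, 7-12, 8-1, 9-0, 10-17, 11-22, 14-20}

Lex-smallest maximum matching: {(3,5), (4,2), (6,19), (7,12), (8,1), (9,0), (10,17), (11,22), (14,20)}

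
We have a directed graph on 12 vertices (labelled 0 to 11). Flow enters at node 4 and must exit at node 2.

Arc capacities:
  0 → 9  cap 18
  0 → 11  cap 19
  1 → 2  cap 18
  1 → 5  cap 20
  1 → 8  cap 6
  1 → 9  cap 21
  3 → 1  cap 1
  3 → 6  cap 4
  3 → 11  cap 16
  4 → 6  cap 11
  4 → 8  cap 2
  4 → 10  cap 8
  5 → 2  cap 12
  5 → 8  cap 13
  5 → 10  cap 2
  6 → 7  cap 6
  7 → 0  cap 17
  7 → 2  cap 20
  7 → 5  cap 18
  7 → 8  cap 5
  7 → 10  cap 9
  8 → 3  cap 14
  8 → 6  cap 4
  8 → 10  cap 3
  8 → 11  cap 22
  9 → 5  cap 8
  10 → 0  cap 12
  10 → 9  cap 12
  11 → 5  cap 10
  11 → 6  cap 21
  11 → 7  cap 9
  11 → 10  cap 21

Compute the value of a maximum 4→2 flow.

Maximum flow value: 16

augment #1: 4→6→7→2 bottleneck 6, total now 6
augment #2: 4→8→3→1→2 bottleneck 1, total now 7
augment #3: 4→8→11→5→2 bottleneck 1, total now 8
augment #4: 4→10→9→5→2 bottleneck 8, total now 16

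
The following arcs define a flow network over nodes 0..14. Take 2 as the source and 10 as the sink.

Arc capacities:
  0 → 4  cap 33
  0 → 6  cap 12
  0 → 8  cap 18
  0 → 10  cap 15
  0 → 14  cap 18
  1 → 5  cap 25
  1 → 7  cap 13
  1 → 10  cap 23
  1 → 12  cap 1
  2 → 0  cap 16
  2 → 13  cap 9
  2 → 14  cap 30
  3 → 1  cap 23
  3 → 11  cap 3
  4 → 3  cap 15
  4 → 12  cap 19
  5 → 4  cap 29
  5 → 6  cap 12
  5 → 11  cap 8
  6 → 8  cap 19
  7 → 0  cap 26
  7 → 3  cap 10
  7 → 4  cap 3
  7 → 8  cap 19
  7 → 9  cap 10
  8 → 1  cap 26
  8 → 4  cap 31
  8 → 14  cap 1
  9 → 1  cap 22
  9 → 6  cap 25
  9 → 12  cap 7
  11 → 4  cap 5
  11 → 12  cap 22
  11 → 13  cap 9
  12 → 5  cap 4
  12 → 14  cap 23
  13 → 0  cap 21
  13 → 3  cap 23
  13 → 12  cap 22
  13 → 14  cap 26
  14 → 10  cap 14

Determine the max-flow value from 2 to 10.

Maximum flow value: 39

augment #1: 2→0→10 bottleneck 15, total now 15
augment #2: 2→14→10 bottleneck 14, total now 29
augment #3: 2→0→8→1→10 bottleneck 1, total now 30
augment #4: 2→13→3→1→10 bottleneck 9, total now 39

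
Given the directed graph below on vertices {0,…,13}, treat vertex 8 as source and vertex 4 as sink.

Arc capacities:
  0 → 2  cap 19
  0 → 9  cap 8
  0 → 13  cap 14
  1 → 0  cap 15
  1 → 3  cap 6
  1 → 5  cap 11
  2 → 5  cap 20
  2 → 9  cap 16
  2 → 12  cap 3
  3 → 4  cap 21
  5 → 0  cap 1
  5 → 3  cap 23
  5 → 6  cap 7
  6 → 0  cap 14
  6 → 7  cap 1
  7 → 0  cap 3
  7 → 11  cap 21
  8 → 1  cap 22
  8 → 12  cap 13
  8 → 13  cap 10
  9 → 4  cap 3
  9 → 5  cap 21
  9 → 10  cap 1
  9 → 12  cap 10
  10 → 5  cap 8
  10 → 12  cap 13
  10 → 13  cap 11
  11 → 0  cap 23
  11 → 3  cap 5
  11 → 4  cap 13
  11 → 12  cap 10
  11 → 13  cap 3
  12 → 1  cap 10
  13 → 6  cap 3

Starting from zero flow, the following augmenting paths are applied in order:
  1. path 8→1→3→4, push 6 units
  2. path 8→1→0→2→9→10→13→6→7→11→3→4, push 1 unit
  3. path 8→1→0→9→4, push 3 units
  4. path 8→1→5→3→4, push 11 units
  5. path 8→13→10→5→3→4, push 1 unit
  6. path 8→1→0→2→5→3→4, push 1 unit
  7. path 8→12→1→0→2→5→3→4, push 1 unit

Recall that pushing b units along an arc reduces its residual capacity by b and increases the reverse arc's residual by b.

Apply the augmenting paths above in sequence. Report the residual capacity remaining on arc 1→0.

Residual capacity of (1,0): 9

after path 1 (8→1→3→4, push 6): res(1,0)=15
after path 2 (8→1→0→2→9→10→13→6→7→11→3→4, push 1): res(1,0)=14
after path 3 (8→1→0→9→4, push 3): res(1,0)=11
after path 4 (8→1→5→3→4, push 11): res(1,0)=11
after path 5 (8→13→10→5→3→4, push 1): res(1,0)=11
after path 6 (8→1→0→2→5→3→4, push 1): res(1,0)=10
after path 7 (8→12→1→0→2→5→3→4, push 1): res(1,0)=9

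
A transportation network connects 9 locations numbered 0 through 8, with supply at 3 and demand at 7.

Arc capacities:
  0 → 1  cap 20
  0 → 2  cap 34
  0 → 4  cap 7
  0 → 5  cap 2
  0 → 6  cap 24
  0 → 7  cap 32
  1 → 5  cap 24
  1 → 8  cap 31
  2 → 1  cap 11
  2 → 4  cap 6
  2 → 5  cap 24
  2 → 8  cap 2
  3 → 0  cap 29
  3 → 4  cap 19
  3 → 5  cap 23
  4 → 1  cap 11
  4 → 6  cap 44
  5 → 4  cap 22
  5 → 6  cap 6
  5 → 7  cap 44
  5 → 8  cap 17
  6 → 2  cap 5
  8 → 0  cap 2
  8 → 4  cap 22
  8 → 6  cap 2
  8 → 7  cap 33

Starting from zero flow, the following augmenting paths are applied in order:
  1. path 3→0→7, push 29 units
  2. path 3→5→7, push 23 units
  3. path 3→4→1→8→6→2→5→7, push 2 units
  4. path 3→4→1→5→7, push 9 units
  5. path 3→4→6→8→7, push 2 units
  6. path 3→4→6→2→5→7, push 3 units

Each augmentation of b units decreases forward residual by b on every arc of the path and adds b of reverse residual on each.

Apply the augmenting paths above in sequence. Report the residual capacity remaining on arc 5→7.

Residual capacity of (5,7): 7

after path 1 (3→0→7, push 29): res(5,7)=44
after path 2 (3→5→7, push 23): res(5,7)=21
after path 3 (3→4→1→8→6→2→5→7, push 2): res(5,7)=19
after path 4 (3→4→1→5→7, push 9): res(5,7)=10
after path 5 (3→4→6→8→7, push 2): res(5,7)=10
after path 6 (3→4→6→2→5→7, push 3): res(5,7)=7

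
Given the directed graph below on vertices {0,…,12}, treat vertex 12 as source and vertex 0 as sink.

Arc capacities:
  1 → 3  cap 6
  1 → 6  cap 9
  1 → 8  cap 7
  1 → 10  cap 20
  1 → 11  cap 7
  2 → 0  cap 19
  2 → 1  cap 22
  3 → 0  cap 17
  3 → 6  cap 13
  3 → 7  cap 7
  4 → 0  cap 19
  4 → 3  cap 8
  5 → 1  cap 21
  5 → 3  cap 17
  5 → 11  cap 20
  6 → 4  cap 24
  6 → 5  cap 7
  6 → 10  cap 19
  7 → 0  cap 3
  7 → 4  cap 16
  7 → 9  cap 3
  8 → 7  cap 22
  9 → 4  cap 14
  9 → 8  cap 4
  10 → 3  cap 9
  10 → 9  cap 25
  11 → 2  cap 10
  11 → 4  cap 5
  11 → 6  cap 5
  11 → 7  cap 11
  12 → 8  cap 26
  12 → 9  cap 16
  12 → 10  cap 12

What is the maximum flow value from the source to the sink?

augment #1: 12→8→7→0 bottleneck 3, total now 3
augment #2: 12→9→4→0 bottleneck 14, total now 17
augment #3: 12→10→3→0 bottleneck 9, total now 26
augment #4: 12→8→7→4→0 bottleneck 5, total now 31
augment #5: 12→8→7→4→3→0 bottleneck 8, total now 39

Maximum flow value: 39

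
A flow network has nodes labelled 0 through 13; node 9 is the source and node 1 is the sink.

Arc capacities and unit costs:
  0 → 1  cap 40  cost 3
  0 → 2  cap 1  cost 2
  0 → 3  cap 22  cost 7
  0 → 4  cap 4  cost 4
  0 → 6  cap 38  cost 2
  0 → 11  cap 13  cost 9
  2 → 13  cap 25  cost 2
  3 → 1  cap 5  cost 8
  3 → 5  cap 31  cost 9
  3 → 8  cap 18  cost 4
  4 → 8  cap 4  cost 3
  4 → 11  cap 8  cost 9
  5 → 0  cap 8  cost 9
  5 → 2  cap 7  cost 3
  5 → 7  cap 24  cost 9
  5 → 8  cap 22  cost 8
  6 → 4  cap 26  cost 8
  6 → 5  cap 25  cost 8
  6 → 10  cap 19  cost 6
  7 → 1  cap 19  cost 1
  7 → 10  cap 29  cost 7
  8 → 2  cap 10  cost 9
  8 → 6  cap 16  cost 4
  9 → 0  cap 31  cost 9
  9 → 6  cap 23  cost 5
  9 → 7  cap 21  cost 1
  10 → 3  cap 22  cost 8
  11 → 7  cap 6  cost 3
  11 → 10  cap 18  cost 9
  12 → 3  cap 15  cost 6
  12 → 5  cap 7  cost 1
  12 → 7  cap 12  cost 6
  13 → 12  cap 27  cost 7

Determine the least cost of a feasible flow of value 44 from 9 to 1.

Minimum cost for 44 units: 338

shortest-cost path #1: 9→7→1 push 19 @ unit cost 2 (adds 38)
shortest-cost path #2: 9→0→1 push 25 @ unit cost 12 (adds 300)
total cost = 338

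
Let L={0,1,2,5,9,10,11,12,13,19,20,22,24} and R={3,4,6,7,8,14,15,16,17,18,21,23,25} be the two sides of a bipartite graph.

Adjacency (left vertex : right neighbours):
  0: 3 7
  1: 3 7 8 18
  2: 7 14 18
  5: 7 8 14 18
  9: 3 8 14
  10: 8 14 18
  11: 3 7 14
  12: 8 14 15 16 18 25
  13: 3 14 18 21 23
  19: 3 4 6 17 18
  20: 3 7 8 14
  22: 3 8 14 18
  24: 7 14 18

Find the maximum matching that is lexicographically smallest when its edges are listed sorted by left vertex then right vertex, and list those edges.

Lex-smallest maximum matching: {(0,3), (1,7), (2,14), (5,8), (10,18), (12,15), (13,21), (19,4)}

|M| = 8 (so the lex-smallest maximum matching has 8 edges)
process left vertices in ascending order; for each, take the smallest-labelled available neighbour that still permits 8 edges overall, or leave it unmatched if none does
lex-smallest matching: {0-3, 1-7, 2-14, 5-8, 10-18, 12-15, 13-21, 19-4}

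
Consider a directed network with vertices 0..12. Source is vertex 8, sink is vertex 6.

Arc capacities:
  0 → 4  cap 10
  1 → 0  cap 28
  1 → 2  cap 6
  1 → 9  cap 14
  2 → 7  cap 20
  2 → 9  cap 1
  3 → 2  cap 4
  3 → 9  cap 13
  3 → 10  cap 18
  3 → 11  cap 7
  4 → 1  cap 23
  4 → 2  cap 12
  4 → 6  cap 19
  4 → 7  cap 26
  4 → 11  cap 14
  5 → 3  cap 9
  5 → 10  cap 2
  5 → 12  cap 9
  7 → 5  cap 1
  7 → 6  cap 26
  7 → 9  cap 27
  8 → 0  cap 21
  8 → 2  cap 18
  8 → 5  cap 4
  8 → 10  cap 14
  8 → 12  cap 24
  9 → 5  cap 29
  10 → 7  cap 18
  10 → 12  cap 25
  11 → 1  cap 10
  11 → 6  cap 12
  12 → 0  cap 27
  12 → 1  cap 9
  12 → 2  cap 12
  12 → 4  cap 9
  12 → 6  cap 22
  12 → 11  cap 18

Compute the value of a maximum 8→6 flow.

augment #1: 8→12→6 bottleneck 22, total now 22
augment #2: 8→0→4→6 bottleneck 10, total now 32
augment #3: 8→2→7→6 bottleneck 18, total now 50
augment #4: 8→10→7→6 bottleneck 8, total now 58
augment #5: 8→12→4→6 bottleneck 2, total now 60
augment #6: 8→5→3→11→6 bottleneck 4, total now 64
augment #7: 8→10→12→4→6 bottleneck 6, total now 70

Maximum flow value: 70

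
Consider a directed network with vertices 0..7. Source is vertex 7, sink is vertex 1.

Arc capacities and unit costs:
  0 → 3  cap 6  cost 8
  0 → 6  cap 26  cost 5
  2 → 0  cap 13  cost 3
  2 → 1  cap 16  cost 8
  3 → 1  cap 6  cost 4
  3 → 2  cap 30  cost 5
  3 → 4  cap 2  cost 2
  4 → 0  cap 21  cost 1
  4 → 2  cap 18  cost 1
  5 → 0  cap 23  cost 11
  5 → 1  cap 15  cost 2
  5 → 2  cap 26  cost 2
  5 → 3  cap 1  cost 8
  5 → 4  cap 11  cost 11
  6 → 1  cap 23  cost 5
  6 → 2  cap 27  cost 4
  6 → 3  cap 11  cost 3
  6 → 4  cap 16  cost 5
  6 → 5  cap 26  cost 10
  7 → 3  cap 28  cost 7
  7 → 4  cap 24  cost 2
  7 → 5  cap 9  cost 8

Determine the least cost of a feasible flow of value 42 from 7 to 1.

Minimum cost for 42 units: 498

shortest-cost path #1: 7→5→1 push 9 @ unit cost 10 (adds 90)
shortest-cost path #2: 7→3→1 push 6 @ unit cost 11 (adds 66)
shortest-cost path #3: 7→4→2→1 push 16 @ unit cost 11 (adds 176)
shortest-cost path #4: 7→4→0→6→1 push 8 @ unit cost 13 (adds 104)
shortest-cost path #5: 7→3→4→0→6→1 push 2 @ unit cost 20 (adds 40)
shortest-cost path #6: 7→3→2→4→0→6→1 push 1 @ unit cost 22 (adds 22)
total cost = 498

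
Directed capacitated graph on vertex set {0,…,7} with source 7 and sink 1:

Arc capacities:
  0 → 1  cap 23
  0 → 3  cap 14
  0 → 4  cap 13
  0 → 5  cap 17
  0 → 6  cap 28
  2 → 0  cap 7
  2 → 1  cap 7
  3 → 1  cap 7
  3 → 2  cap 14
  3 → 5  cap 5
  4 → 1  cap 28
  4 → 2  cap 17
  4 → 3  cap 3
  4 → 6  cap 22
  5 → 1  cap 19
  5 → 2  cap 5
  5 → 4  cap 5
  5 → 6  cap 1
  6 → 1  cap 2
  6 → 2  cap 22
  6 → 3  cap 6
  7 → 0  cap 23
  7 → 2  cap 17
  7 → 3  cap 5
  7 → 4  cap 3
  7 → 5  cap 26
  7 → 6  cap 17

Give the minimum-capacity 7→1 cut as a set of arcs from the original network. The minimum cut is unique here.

augment #1: 7→0→1 push 23
augment #2: 7→2→1 push 7
augment #3: 7→3→1 push 5
augment #4: 7→4→1 push 3
augment #5: 7→5→1 push 19
augment #6: 7→6→1 push 2
augment #7: 7→5→4→1 push 5
augment #8: 7→6→3→1 push 2
augment #9: 7→2→0→4→1 push 7
max flow = 73; residual-reachable set from 7 gives S-side
cut edges (S→T): {(2,0), (2,1), (3,1), (5,1), (5,4), (6,1), (7,0), (7,4)} total cap 73

Min-cut arcs: {(2,0), (2,1), (3,1), (5,1), (5,4), (6,1), (7,0), (7,4)} (total capacity 73)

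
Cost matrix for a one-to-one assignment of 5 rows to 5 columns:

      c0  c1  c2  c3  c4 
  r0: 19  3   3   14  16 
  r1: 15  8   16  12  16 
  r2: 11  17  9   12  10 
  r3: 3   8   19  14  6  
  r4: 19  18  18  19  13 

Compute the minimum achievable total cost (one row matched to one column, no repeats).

Minimum assignment cost: 39

optimal assignment: row0→col2 (cost 3), row1→col1 (cost 8), row2→col3 (cost 12), row3→col0 (cost 3), row4→col4 (cost 13)
total = 3 + 8 + 12 + 3 + 13 = 39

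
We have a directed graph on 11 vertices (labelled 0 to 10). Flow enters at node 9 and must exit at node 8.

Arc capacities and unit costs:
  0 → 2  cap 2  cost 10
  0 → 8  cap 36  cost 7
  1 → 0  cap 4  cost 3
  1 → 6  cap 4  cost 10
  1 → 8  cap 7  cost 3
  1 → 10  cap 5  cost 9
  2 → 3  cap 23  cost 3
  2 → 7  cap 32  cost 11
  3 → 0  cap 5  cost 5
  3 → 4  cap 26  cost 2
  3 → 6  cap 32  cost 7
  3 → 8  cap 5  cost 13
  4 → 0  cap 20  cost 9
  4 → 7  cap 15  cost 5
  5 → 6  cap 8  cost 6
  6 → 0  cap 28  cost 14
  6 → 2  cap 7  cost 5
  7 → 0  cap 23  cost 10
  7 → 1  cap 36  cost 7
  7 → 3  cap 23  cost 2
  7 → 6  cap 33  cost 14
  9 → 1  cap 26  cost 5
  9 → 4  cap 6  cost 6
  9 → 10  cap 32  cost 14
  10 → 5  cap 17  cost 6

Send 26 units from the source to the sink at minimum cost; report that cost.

Minimum cost for 26 units: 622

shortest-cost path #1: 9→1→8 push 7 @ unit cost 8 (adds 56)
shortest-cost path #2: 9→1→0→8 push 4 @ unit cost 15 (adds 60)
shortest-cost path #3: 9→4→0→8 push 6 @ unit cost 22 (adds 132)
shortest-cost path #4: 9→1→6→2→3→0→8 push 4 @ unit cost 35 (adds 140)
shortest-cost path #5: 9→10→5→6→2→3→0→8 push 1 @ unit cost 46 (adds 46)
shortest-cost path #6: 9→10→5→6→0→8 push 4 @ unit cost 47 (adds 188)
total cost = 622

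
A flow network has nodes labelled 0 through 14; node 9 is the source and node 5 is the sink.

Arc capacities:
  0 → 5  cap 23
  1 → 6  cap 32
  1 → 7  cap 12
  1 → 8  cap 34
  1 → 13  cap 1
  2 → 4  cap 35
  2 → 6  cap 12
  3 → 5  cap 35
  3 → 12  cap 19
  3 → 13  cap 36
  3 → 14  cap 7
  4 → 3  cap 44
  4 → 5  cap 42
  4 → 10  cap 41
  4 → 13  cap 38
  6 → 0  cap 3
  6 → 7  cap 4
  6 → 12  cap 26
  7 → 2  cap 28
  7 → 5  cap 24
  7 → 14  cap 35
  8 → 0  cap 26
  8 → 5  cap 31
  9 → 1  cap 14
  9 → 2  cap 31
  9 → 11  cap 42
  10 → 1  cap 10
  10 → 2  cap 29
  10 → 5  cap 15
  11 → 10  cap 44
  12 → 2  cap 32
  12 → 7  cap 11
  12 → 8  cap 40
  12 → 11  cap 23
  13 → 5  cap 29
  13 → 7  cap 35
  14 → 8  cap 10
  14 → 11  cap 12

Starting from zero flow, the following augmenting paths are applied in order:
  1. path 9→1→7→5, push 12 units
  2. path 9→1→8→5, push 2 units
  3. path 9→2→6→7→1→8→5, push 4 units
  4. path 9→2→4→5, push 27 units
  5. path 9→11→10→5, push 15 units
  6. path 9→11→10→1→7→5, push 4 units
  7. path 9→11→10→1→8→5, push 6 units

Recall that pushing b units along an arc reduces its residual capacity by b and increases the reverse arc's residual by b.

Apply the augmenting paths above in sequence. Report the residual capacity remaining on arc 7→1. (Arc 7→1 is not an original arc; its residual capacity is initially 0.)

after path 1 (9→1→7→5, push 12): res(7,1)=12
after path 2 (9→1→8→5, push 2): res(7,1)=12
after path 3 (9→2→6→7→1→8→5, push 4): res(7,1)=8
after path 4 (9→2→4→5, push 27): res(7,1)=8
after path 5 (9→11→10→5, push 15): res(7,1)=8
after path 6 (9→11→10→1→7→5, push 4): res(7,1)=12
after path 7 (9→11→10→1→8→5, push 6): res(7,1)=12

Residual capacity of (7,1): 12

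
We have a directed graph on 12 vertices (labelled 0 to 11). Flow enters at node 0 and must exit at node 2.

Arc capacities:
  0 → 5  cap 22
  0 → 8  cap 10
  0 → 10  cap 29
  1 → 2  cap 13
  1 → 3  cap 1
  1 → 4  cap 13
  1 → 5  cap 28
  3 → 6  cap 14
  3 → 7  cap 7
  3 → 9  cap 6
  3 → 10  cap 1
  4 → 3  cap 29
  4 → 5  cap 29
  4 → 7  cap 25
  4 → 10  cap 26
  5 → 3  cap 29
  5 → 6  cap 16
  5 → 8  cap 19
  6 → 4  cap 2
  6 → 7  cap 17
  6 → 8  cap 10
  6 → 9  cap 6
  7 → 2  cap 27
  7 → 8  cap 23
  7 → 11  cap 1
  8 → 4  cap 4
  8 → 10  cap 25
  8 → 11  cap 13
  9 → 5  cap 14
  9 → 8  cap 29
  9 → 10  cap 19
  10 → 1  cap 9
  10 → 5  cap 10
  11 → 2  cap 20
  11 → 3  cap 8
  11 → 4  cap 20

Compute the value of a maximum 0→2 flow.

Maximum flow value: 50

augment #1: 0→8→11→2 bottleneck 10, total now 10
augment #2: 0→10→1→2 bottleneck 9, total now 19
augment #3: 0→5→3→7→2 bottleneck 7, total now 26
augment #4: 0→5→6→7→2 bottleneck 15, total now 41
augment #5: 0→10→5→6→7→2 bottleneck 1, total now 42
augment #6: 0→10→5→8→11→2 bottleneck 3, total now 45
augment #7: 0→10→5→3→6→7→2 bottleneck 1, total now 46
augment #8: 0→10→5→8→4→7→2 bottleneck 3, total now 49
augment #9: 0→10→5→8→4→7→11→2 bottleneck 1, total now 50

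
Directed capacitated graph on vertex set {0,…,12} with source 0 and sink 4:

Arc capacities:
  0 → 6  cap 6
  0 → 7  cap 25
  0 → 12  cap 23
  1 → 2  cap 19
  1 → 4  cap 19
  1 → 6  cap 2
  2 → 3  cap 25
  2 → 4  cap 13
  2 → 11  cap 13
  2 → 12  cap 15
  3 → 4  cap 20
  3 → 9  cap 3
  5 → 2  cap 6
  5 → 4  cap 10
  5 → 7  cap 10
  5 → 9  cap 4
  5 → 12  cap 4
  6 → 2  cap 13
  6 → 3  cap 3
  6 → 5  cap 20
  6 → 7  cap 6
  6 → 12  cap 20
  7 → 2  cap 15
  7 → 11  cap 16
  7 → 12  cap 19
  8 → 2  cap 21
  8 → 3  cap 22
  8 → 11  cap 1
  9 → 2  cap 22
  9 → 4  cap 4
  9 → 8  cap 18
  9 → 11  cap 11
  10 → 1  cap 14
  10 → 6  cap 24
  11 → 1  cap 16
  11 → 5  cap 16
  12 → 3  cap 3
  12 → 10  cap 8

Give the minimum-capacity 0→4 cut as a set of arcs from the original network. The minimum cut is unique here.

Min-cut arcs: {(0,6), (0,7), (12,3), (12,10)} (total capacity 42)

augment #1: 0→6→2→4 push 6
augment #2: 0→7→2→4 push 7
augment #3: 0→12→3→4 push 3
augment #4: 0→7→2→3→4 push 8
augment #5: 0→7→11→1→4 push 10
augment #6: 0→12→10→1→4 push 8
max flow = 42; residual-reachable set from 0 gives S-side
cut edges (S→T): {(0,6), (0,7), (12,3), (12,10)} total cap 42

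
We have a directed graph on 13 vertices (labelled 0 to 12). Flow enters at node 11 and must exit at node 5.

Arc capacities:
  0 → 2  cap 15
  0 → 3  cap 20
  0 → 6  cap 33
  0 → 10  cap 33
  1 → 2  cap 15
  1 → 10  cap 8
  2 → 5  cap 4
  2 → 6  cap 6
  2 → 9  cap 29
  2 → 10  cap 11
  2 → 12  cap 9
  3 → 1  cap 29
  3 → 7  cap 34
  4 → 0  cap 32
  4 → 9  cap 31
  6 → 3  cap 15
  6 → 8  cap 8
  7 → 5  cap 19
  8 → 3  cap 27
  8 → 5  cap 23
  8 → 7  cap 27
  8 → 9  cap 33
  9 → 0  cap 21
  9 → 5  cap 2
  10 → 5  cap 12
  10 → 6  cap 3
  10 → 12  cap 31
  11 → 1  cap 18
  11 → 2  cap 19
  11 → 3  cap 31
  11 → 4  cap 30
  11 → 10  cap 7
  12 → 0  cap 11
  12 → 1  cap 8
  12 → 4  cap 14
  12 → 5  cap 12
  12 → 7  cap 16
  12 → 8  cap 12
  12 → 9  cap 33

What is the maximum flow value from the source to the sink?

augment #1: 11→2→5 bottleneck 4, total now 4
augment #2: 11→10→5 bottleneck 7, total now 11
augment #3: 11→1→10→5 bottleneck 5, total now 16
augment #4: 11→2→9→5 bottleneck 2, total now 18
augment #5: 11→2→12→5 bottleneck 9, total now 27
augment #6: 11→3→7→5 bottleneck 19, total now 46
augment #7: 11→1→10→12→5 bottleneck 3, total now 49
augment #8: 11→2→6→8→5 bottleneck 4, total now 53
augment #9: 11→1→2→6→8→5 bottleneck 2, total now 55
augment #10: 11→4→0→6→8→5 bottleneck 2, total now 57
augment #11: 11→1→2→10→12→8→5 bottleneck 8, total now 65
augment #12: 11→4→0→10→12→8→5 bottleneck 4, total now 69

Maximum flow value: 69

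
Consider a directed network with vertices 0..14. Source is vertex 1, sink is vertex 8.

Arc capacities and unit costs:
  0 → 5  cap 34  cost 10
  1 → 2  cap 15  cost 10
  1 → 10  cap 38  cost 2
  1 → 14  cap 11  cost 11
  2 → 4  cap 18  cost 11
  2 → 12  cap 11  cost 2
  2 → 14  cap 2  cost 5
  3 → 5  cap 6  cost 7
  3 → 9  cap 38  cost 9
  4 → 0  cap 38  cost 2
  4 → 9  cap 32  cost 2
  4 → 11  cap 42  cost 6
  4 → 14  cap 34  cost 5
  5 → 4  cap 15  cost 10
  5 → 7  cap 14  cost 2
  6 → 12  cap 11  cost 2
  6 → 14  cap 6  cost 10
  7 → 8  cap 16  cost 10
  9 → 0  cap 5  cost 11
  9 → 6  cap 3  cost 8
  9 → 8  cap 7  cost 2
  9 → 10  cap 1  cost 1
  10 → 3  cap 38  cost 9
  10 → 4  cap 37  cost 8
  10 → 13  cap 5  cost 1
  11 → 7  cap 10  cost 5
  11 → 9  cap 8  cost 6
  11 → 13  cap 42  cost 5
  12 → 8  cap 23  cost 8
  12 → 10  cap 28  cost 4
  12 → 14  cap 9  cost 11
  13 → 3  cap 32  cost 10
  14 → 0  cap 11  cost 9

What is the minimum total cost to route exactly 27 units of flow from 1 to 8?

Minimum cost for 27 units: 588

shortest-cost path #1: 1→10→4→9→8 push 7 @ unit cost 14 (adds 98)
shortest-cost path #2: 1→2→12→8 push 11 @ unit cost 20 (adds 220)
shortest-cost path #3: 1→10→3→5→7→8 push 6 @ unit cost 30 (adds 180)
shortest-cost path #4: 1→10→4→9→6→12→8 push 3 @ unit cost 30 (adds 90)
total cost = 588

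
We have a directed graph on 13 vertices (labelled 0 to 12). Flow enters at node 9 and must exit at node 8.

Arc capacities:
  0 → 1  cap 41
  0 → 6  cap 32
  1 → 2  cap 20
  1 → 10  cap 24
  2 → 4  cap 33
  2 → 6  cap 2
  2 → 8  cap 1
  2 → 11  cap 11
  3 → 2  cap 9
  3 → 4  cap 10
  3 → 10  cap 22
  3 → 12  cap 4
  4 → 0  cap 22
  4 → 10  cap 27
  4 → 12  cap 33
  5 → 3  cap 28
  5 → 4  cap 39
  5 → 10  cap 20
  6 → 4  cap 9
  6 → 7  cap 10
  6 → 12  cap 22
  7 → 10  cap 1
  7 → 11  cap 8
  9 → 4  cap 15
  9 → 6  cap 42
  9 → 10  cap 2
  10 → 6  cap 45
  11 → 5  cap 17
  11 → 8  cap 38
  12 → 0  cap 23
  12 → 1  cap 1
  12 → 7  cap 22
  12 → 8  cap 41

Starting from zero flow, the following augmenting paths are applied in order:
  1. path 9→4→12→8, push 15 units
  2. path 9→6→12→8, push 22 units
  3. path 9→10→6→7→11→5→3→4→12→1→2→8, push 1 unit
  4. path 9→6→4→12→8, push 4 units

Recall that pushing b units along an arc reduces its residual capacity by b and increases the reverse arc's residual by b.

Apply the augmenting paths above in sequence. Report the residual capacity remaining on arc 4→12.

Residual capacity of (4,12): 13

after path 1 (9→4→12→8, push 15): res(4,12)=18
after path 2 (9→6→12→8, push 22): res(4,12)=18
after path 3 (9→10→6→7→11→5→3→4→12→1→2→8, push 1): res(4,12)=17
after path 4 (9→6→4→12→8, push 4): res(4,12)=13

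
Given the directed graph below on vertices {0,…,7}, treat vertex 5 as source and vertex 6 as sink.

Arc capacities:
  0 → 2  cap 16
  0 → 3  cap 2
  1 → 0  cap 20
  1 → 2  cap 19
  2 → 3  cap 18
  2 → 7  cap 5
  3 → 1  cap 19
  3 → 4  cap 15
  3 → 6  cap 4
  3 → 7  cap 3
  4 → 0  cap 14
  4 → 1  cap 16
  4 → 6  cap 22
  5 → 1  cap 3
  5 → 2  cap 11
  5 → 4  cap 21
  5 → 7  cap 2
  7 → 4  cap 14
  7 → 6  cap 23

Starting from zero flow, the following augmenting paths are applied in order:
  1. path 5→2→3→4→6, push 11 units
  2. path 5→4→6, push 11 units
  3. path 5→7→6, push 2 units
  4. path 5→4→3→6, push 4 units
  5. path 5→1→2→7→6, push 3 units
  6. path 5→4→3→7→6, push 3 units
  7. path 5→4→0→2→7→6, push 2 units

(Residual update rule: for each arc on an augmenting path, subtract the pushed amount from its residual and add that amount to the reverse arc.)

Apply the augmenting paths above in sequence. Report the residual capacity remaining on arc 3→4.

after path 1 (5→2→3→4→6, push 11): res(3,4)=4
after path 2 (5→4→6, push 11): res(3,4)=4
after path 3 (5→7→6, push 2): res(3,4)=4
after path 4 (5→4→3→6, push 4): res(3,4)=8
after path 5 (5→1→2→7→6, push 3): res(3,4)=8
after path 6 (5→4→3→7→6, push 3): res(3,4)=11
after path 7 (5→4→0→2→7→6, push 2): res(3,4)=11

Residual capacity of (3,4): 11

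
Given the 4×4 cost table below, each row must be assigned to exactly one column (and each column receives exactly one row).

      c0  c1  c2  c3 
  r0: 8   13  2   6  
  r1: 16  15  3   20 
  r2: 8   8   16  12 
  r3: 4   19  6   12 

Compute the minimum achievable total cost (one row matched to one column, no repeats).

Minimum assignment cost: 21

optimal assignment: row0→col3 (cost 6), row1→col2 (cost 3), row2→col1 (cost 8), row3→col0 (cost 4)
total = 6 + 3 + 8 + 4 = 21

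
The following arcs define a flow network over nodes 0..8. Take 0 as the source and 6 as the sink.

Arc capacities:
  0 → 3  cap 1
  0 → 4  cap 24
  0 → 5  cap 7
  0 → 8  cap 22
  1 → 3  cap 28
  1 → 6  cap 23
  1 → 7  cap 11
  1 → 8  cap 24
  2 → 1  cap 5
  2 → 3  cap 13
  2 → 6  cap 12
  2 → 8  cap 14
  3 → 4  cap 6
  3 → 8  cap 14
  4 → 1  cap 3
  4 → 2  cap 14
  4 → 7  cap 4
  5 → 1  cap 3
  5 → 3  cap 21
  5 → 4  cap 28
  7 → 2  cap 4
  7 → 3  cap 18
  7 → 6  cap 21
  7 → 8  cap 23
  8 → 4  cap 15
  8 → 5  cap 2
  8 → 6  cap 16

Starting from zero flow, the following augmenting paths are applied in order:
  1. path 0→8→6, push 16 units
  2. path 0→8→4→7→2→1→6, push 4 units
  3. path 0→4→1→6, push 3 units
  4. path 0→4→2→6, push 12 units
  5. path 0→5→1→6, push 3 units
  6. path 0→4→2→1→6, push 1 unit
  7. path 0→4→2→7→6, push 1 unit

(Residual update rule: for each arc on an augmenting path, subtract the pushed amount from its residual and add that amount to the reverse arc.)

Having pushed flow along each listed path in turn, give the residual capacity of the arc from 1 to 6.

after path 1 (0→8→6, push 16): res(1,6)=23
after path 2 (0→8→4→7→2→1→6, push 4): res(1,6)=19
after path 3 (0→4→1→6, push 3): res(1,6)=16
after path 4 (0→4→2→6, push 12): res(1,6)=16
after path 5 (0→5→1→6, push 3): res(1,6)=13
after path 6 (0→4→2→1→6, push 1): res(1,6)=12
after path 7 (0→4→2→7→6, push 1): res(1,6)=12

Residual capacity of (1,6): 12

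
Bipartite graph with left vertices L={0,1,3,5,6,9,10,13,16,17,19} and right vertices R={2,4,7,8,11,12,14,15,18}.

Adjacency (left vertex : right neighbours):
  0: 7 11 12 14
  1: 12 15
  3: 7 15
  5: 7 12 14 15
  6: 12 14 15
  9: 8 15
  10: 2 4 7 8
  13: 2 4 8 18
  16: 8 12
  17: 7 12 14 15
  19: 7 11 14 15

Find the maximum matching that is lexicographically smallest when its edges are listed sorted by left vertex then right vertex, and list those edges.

|M| = 8 (so the lex-smallest maximum matching has 8 edges)
process left vertices in ascending order; for each, take the smallest-labelled available neighbour that still permits 8 edges overall, or leave it unmatched if none does
lex-smallest matching: {0-7, 1-12, 3-15, 5-14, 9-8, 10-2, 13-4, 19-11}

Lex-smallest maximum matching: {(0,7), (1,12), (3,15), (5,14), (9,8), (10,2), (13,4), (19,11)}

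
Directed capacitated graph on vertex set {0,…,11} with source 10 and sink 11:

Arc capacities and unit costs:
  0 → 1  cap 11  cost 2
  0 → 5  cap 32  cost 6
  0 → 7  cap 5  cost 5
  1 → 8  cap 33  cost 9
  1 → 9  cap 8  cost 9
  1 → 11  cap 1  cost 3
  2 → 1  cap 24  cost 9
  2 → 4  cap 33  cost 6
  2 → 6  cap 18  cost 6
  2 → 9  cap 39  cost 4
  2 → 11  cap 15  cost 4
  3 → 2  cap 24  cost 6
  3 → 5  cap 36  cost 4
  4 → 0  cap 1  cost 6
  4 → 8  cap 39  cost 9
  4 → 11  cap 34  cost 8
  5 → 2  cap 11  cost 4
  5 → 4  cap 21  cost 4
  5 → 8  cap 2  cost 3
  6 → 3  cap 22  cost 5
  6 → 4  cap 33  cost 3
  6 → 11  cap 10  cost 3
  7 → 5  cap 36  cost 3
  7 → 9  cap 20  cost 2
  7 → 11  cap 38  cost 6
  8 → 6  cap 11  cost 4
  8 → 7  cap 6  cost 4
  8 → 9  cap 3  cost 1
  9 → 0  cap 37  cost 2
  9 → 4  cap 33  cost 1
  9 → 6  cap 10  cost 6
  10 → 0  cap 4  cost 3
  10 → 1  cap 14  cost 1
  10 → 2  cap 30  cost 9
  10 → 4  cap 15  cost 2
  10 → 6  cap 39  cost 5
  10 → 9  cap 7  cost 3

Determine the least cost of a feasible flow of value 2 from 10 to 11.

shortest-cost path #1: 10→1→11 push 1 @ unit cost 4 (adds 4)
shortest-cost path #2: 10→6→11 push 1 @ unit cost 8 (adds 8)
total cost = 12

Minimum cost for 2 units: 12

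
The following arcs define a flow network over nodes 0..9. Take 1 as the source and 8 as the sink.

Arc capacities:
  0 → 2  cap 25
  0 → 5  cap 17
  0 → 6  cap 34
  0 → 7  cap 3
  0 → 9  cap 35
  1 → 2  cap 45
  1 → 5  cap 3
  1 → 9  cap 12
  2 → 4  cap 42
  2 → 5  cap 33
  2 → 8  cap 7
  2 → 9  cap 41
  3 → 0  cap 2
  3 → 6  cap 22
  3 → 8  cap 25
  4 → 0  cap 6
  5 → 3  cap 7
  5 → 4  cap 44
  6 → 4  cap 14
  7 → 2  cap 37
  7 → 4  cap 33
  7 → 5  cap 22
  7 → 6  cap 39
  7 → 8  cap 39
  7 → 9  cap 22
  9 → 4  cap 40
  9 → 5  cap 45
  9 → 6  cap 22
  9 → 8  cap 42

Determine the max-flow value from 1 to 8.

Maximum flow value: 59

augment #1: 1→2→8 bottleneck 7, total now 7
augment #2: 1→9→8 bottleneck 12, total now 19
augment #3: 1→2→9→8 bottleneck 30, total now 49
augment #4: 1→5→3→8 bottleneck 3, total now 52
augment #5: 1→2→5→3→8 bottleneck 4, total now 56
augment #6: 1→2→4→0→7→8 bottleneck 3, total now 59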